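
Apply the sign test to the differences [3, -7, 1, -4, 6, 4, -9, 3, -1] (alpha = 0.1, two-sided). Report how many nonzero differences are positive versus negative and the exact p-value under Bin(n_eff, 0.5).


Step 1: Discard zero differences. Original n = 9; n_eff = number of nonzero differences = 9.
Nonzero differences (with sign): +3, -7, +1, -4, +6, +4, -9, +3, -1
Step 2: Count signs: positive = 5, negative = 4.
Step 3: Under H0: P(positive) = 0.5, so the number of positives S ~ Bin(9, 0.5).
Step 4: Two-sided exact p-value = sum of Bin(9,0.5) probabilities at or below the observed probability = 1.000000.
Step 5: alpha = 0.1. fail to reject H0.

n_eff = 9, pos = 5, neg = 4, p = 1.000000, fail to reject H0.


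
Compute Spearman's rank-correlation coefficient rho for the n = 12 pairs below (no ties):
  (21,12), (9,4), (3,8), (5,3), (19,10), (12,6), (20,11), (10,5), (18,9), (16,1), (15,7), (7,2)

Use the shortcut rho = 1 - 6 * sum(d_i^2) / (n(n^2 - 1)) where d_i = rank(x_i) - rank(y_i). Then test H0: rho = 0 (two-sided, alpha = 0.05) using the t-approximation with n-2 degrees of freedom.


Step 1: Rank x and y separately (midranks; no ties here).
rank(x): 21->12, 9->4, 3->1, 5->2, 19->10, 12->6, 20->11, 10->5, 18->9, 16->8, 15->7, 7->3
rank(y): 12->12, 4->4, 8->8, 3->3, 10->10, 6->6, 11->11, 5->5, 9->9, 1->1, 7->7, 2->2
Step 2: d_i = R_x(i) - R_y(i); compute d_i^2.
  (12-12)^2=0, (4-4)^2=0, (1-8)^2=49, (2-3)^2=1, (10-10)^2=0, (6-6)^2=0, (11-11)^2=0, (5-5)^2=0, (9-9)^2=0, (8-1)^2=49, (7-7)^2=0, (3-2)^2=1
sum(d^2) = 100.
Step 3: rho = 1 - 6*100 / (12*(12^2 - 1)) = 1 - 600/1716 = 0.650350.
Step 4: Under H0, t = rho * sqrt((n-2)/(1-rho^2)) = 2.7073 ~ t(10).
Step 5: Two-sided p-value from the t-distribution with 10 df = 0.022034.
Step 6: alpha = 0.05. reject H0.

rho = 0.6503, p = 0.022034, reject H0 at alpha = 0.05.


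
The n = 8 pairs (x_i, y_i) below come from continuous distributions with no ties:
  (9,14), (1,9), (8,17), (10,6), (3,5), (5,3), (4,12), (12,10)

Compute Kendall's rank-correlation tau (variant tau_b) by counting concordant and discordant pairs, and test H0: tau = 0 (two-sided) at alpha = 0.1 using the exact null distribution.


Step 1: Enumerate the 28 unordered pairs (i,j) with i<j and classify each by sign(x_j-x_i) * sign(y_j-y_i).
  (1,2):dx=-8,dy=-5->C; (1,3):dx=-1,dy=+3->D; (1,4):dx=+1,dy=-8->D; (1,5):dx=-6,dy=-9->C
  (1,6):dx=-4,dy=-11->C; (1,7):dx=-5,dy=-2->C; (1,8):dx=+3,dy=-4->D; (2,3):dx=+7,dy=+8->C
  (2,4):dx=+9,dy=-3->D; (2,5):dx=+2,dy=-4->D; (2,6):dx=+4,dy=-6->D; (2,7):dx=+3,dy=+3->C
  (2,8):dx=+11,dy=+1->C; (3,4):dx=+2,dy=-11->D; (3,5):dx=-5,dy=-12->C; (3,6):dx=-3,dy=-14->C
  (3,7):dx=-4,dy=-5->C; (3,8):dx=+4,dy=-7->D; (4,5):dx=-7,dy=-1->C; (4,6):dx=-5,dy=-3->C
  (4,7):dx=-6,dy=+6->D; (4,8):dx=+2,dy=+4->C; (5,6):dx=+2,dy=-2->D; (5,7):dx=+1,dy=+7->C
  (5,8):dx=+9,dy=+5->C; (6,7):dx=-1,dy=+9->D; (6,8):dx=+7,dy=+7->C; (7,8):dx=+8,dy=-2->D
Step 2: C = 16, D = 12, total pairs = 28.
Step 3: tau = (C - D)/(n(n-1)/2) = (16 - 12)/28 = 0.142857.
Step 4: Exact two-sided p-value (enumerate n! = 40320 permutations of y under H0): p = 0.719544.
Step 5: alpha = 0.1. fail to reject H0.

tau_b = 0.1429 (C=16, D=12), p = 0.719544, fail to reject H0.


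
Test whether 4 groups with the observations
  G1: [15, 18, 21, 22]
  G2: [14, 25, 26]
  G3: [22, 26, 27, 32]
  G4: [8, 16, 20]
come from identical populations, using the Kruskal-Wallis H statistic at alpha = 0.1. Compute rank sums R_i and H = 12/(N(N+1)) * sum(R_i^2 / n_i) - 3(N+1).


Step 1: Combine all N = 14 observations and assign midranks.
sorted (value, group, rank): (8,G4,1), (14,G2,2), (15,G1,3), (16,G4,4), (18,G1,5), (20,G4,6), (21,G1,7), (22,G1,8.5), (22,G3,8.5), (25,G2,10), (26,G2,11.5), (26,G3,11.5), (27,G3,13), (32,G3,14)
Step 2: Sum ranks within each group.
R_1 = 23.5 (n_1 = 4)
R_2 = 23.5 (n_2 = 3)
R_3 = 47 (n_3 = 4)
R_4 = 11 (n_4 = 3)
Step 3: H = 12/(N(N+1)) * sum(R_i^2/n_i) - 3(N+1)
     = 12/(14*15) * (23.5^2/4 + 23.5^2/3 + 47^2/4 + 11^2/3) - 3*15
     = 0.057143 * 914.729 - 45
     = 7.270238.
Step 4: Ties present; correction factor C = 1 - 12/(14^3 - 14) = 0.995604. Corrected H = 7.270238 / 0.995604 = 7.302336.
Step 5: Under H0, H ~ chi^2(3); p-value = 0.062861.
Step 6: alpha = 0.1. reject H0.

H = 7.3023, df = 3, p = 0.062861, reject H0.


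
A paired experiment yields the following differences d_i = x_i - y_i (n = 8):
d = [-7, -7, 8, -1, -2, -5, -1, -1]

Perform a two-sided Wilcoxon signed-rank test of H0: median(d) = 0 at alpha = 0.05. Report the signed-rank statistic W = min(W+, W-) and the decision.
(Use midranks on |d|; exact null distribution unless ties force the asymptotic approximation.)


Step 1: Drop any zero differences (none here) and take |d_i|.
|d| = [7, 7, 8, 1, 2, 5, 1, 1]
Step 2: Midrank |d_i| (ties get averaged ranks).
ranks: |7|->6.5, |7|->6.5, |8|->8, |1|->2, |2|->4, |5|->5, |1|->2, |1|->2
Step 3: Attach original signs; sum ranks with positive sign and with negative sign.
W+ = 8 = 8
W- = 6.5 + 6.5 + 2 + 4 + 5 + 2 + 2 = 28
(Check: W+ + W- = 36 should equal n(n+1)/2 = 36.)
Step 4: Test statistic W = min(W+, W-) = 8.
Step 5: Ties in |d|, so use the tie-corrected normal approximation.
        E[W] = n(n+1)/4 = 8*9/4 = 18.
        Tie groups: |d|=1 (t=3), |d|=7 (t=2); sum(t^3 - t) = 30.
        Var[W] = n(n+1)(2n+1)/24 - sum(t^3-t)/48 = 1224/24 - 30/48 = 50.375.
        z = (W - E[W]) / sqrt(Var[W]) = (8 - 18) / 7.0975 = -1.4089.
        Two-sided p = 2*Phi(z) = 0.158853.
Step 6: alpha = 0.05. fail to reject H0.

W+ = 8, W- = 28, W = min = 8, p = 0.158853, fail to reject H0.


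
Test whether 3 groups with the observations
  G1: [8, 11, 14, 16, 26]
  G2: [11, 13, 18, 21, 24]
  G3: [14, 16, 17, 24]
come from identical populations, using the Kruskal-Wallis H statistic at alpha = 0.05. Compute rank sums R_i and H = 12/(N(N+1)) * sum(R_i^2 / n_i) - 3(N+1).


Step 1: Combine all N = 14 observations and assign midranks.
sorted (value, group, rank): (8,G1,1), (11,G1,2.5), (11,G2,2.5), (13,G2,4), (14,G1,5.5), (14,G3,5.5), (16,G1,7.5), (16,G3,7.5), (17,G3,9), (18,G2,10), (21,G2,11), (24,G2,12.5), (24,G3,12.5), (26,G1,14)
Step 2: Sum ranks within each group.
R_1 = 30.5 (n_1 = 5)
R_2 = 40 (n_2 = 5)
R_3 = 34.5 (n_3 = 4)
Step 3: H = 12/(N(N+1)) * sum(R_i^2/n_i) - 3(N+1)
     = 12/(14*15) * (30.5^2/5 + 40^2/5 + 34.5^2/4) - 3*15
     = 0.057143 * 803.612 - 45
     = 0.920714.
Step 4: Ties present; correction factor C = 1 - 24/(14^3 - 14) = 0.991209. Corrected H = 0.920714 / 0.991209 = 0.928880.
Step 5: Under H0, H ~ chi^2(2); p-value = 0.628487.
Step 6: alpha = 0.05. fail to reject H0.

H = 0.9289, df = 2, p = 0.628487, fail to reject H0.


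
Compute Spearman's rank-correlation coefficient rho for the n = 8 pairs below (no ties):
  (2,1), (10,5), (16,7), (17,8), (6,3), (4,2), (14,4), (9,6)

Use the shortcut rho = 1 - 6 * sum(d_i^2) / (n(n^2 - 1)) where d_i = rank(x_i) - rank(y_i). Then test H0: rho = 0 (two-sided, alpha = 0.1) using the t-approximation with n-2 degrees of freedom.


Step 1: Rank x and y separately (midranks; no ties here).
rank(x): 2->1, 10->5, 16->7, 17->8, 6->3, 4->2, 14->6, 9->4
rank(y): 1->1, 5->5, 7->7, 8->8, 3->3, 2->2, 4->4, 6->6
Step 2: d_i = R_x(i) - R_y(i); compute d_i^2.
  (1-1)^2=0, (5-5)^2=0, (7-7)^2=0, (8-8)^2=0, (3-3)^2=0, (2-2)^2=0, (6-4)^2=4, (4-6)^2=4
sum(d^2) = 8.
Step 3: rho = 1 - 6*8 / (8*(8^2 - 1)) = 1 - 48/504 = 0.904762.
Step 4: Under H0, t = rho * sqrt((n-2)/(1-rho^2)) = 5.2034 ~ t(6).
Step 5: Two-sided p-value from the t-distribution with 6 df = 0.002008.
Step 6: alpha = 0.1. reject H0.

rho = 0.9048, p = 0.002008, reject H0 at alpha = 0.1.


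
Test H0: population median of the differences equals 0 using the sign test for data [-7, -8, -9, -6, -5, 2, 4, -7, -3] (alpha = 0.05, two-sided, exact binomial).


Step 1: Discard zero differences. Original n = 9; n_eff = number of nonzero differences = 9.
Nonzero differences (with sign): -7, -8, -9, -6, -5, +2, +4, -7, -3
Step 2: Count signs: positive = 2, negative = 7.
Step 3: Under H0: P(positive) = 0.5, so the number of positives S ~ Bin(9, 0.5).
Step 4: Two-sided exact p-value = sum of Bin(9,0.5) probabilities at or below the observed probability = 0.179688.
Step 5: alpha = 0.05. fail to reject H0.

n_eff = 9, pos = 2, neg = 7, p = 0.179688, fail to reject H0.


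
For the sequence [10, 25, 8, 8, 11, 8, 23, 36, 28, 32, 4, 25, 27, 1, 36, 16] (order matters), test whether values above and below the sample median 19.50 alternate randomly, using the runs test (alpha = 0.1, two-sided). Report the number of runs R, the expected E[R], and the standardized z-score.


Step 1: Compute median = 19.50; label A = above, B = below.
Labels in order: BABBBBAAAABAABAB  (n_A = 8, n_B = 8)
Step 2: Count runs R = 9.
Step 3: Under H0 (random ordering), E[R] = 2*n_A*n_B/(n_A+n_B) + 1 = 2*8*8/16 + 1 = 9.0000.
        Var[R] = 2*n_A*n_B*(2*n_A*n_B - n_A - n_B) / ((n_A+n_B)^2 * (n_A+n_B-1)) = 14336/3840 = 3.7333.
        SD[R] = 1.9322.
Step 4: R = E[R], so z = 0 with no continuity correction.
Step 5: Two-sided p-value via normal approximation = 2*(1 - Phi(|z|)) = 1.000000.
Step 6: alpha = 0.1. fail to reject H0.

R = 9, z = 0.0000, p = 1.000000, fail to reject H0.


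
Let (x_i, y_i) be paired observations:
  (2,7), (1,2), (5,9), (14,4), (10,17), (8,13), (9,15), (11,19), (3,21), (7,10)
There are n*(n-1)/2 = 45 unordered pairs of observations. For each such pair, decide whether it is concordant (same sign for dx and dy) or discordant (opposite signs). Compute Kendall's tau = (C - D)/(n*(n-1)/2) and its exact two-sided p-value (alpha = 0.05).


Step 1: Enumerate the 45 unordered pairs (i,j) with i<j and classify each by sign(x_j-x_i) * sign(y_j-y_i).
  (1,2):dx=-1,dy=-5->C; (1,3):dx=+3,dy=+2->C; (1,4):dx=+12,dy=-3->D; (1,5):dx=+8,dy=+10->C
  (1,6):dx=+6,dy=+6->C; (1,7):dx=+7,dy=+8->C; (1,8):dx=+9,dy=+12->C; (1,9):dx=+1,dy=+14->C
  (1,10):dx=+5,dy=+3->C; (2,3):dx=+4,dy=+7->C; (2,4):dx=+13,dy=+2->C; (2,5):dx=+9,dy=+15->C
  (2,6):dx=+7,dy=+11->C; (2,7):dx=+8,dy=+13->C; (2,8):dx=+10,dy=+17->C; (2,9):dx=+2,dy=+19->C
  (2,10):dx=+6,dy=+8->C; (3,4):dx=+9,dy=-5->D; (3,5):dx=+5,dy=+8->C; (3,6):dx=+3,dy=+4->C
  (3,7):dx=+4,dy=+6->C; (3,8):dx=+6,dy=+10->C; (3,9):dx=-2,dy=+12->D; (3,10):dx=+2,dy=+1->C
  (4,5):dx=-4,dy=+13->D; (4,6):dx=-6,dy=+9->D; (4,7):dx=-5,dy=+11->D; (4,8):dx=-3,dy=+15->D
  (4,9):dx=-11,dy=+17->D; (4,10):dx=-7,dy=+6->D; (5,6):dx=-2,dy=-4->C; (5,7):dx=-1,dy=-2->C
  (5,8):dx=+1,dy=+2->C; (5,9):dx=-7,dy=+4->D; (5,10):dx=-3,dy=-7->C; (6,7):dx=+1,dy=+2->C
  (6,8):dx=+3,dy=+6->C; (6,9):dx=-5,dy=+8->D; (6,10):dx=-1,dy=-3->C; (7,8):dx=+2,dy=+4->C
  (7,9):dx=-6,dy=+6->D; (7,10):dx=-2,dy=-5->C; (8,9):dx=-8,dy=+2->D; (8,10):dx=-4,dy=-9->C
  (9,10):dx=+4,dy=-11->D
Step 2: C = 31, D = 14, total pairs = 45.
Step 3: tau = (C - D)/(n(n-1)/2) = (31 - 14)/45 = 0.377778.
Step 4: Exact two-sided p-value (enumerate n! = 3628800 permutations of y under H0): p = 0.155742.
Step 5: alpha = 0.05. fail to reject H0.

tau_b = 0.3778 (C=31, D=14), p = 0.155742, fail to reject H0.


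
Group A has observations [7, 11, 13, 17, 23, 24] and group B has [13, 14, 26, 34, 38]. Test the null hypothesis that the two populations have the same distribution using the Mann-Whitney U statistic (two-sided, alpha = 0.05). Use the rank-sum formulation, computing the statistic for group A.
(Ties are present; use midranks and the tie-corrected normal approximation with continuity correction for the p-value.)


Step 1: Combine and sort all 11 observations; assign midranks.
sorted (value, group): (7,X), (11,X), (13,X), (13,Y), (14,Y), (17,X), (23,X), (24,X), (26,Y), (34,Y), (38,Y)
ranks: 7->1, 11->2, 13->3.5, 13->3.5, 14->5, 17->6, 23->7, 24->8, 26->9, 34->10, 38->11
Step 2: Rank sum for X: R1 = 1 + 2 + 3.5 + 6 + 7 + 8 = 27.5.
Step 3: U_X = R1 - n1(n1+1)/2 = 27.5 - 6*7/2 = 27.5 - 21 = 6.5.
       U_Y = n1*n2 - U_X = 30 - 6.5 = 23.5.
Step 4: Ties are present, so use the tie-corrected normal approximation (with continuity correction) for the p-value.
Step 5: p-value = 0.143215; compare to alpha = 0.05. fail to reject H0.

U_X = 6.5, p = 0.143215, fail to reject H0 at alpha = 0.05.


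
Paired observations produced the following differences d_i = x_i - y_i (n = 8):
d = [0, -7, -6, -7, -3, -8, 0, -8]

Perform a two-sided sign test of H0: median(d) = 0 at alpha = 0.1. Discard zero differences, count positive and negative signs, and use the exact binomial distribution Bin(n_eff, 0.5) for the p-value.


Step 1: Discard zero differences. Original n = 8; n_eff = number of nonzero differences = 6.
Nonzero differences (with sign): -7, -6, -7, -3, -8, -8
Step 2: Count signs: positive = 0, negative = 6.
Step 3: Under H0: P(positive) = 0.5, so the number of positives S ~ Bin(6, 0.5).
Step 4: Two-sided exact p-value = sum of Bin(6,0.5) probabilities at or below the observed probability = 0.031250.
Step 5: alpha = 0.1. reject H0.

n_eff = 6, pos = 0, neg = 6, p = 0.031250, reject H0.


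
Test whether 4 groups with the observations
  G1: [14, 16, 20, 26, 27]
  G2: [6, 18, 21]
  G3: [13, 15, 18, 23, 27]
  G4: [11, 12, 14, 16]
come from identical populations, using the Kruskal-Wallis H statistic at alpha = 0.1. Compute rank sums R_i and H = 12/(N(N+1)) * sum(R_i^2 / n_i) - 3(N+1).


Step 1: Combine all N = 17 observations and assign midranks.
sorted (value, group, rank): (6,G2,1), (11,G4,2), (12,G4,3), (13,G3,4), (14,G1,5.5), (14,G4,5.5), (15,G3,7), (16,G1,8.5), (16,G4,8.5), (18,G2,10.5), (18,G3,10.5), (20,G1,12), (21,G2,13), (23,G3,14), (26,G1,15), (27,G1,16.5), (27,G3,16.5)
Step 2: Sum ranks within each group.
R_1 = 57.5 (n_1 = 5)
R_2 = 24.5 (n_2 = 3)
R_3 = 52 (n_3 = 5)
R_4 = 19 (n_4 = 4)
Step 3: H = 12/(N(N+1)) * sum(R_i^2/n_i) - 3(N+1)
     = 12/(17*18) * (57.5^2/5 + 24.5^2/3 + 52^2/5 + 19^2/4) - 3*18
     = 0.039216 * 1492.38 - 54
     = 4.524837.
Step 4: Ties present; correction factor C = 1 - 24/(17^3 - 17) = 0.995098. Corrected H = 4.524837 / 0.995098 = 4.547126.
Step 5: Under H0, H ~ chi^2(3); p-value = 0.208125.
Step 6: alpha = 0.1. fail to reject H0.

H = 4.5471, df = 3, p = 0.208125, fail to reject H0.


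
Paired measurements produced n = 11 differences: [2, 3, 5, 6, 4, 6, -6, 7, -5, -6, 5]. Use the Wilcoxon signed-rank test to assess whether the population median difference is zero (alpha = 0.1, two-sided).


Step 1: Drop any zero differences (none here) and take |d_i|.
|d| = [2, 3, 5, 6, 4, 6, 6, 7, 5, 6, 5]
Step 2: Midrank |d_i| (ties get averaged ranks).
ranks: |2|->1, |3|->2, |5|->5, |6|->8.5, |4|->3, |6|->8.5, |6|->8.5, |7|->11, |5|->5, |6|->8.5, |5|->5
Step 3: Attach original signs; sum ranks with positive sign and with negative sign.
W+ = 1 + 2 + 5 + 8.5 + 3 + 8.5 + 11 + 5 = 44
W- = 8.5 + 5 + 8.5 = 22
(Check: W+ + W- = 66 should equal n(n+1)/2 = 66.)
Step 4: Test statistic W = min(W+, W-) = 22.
Step 5: Ties in |d|, so use the tie-corrected normal approximation.
        E[W] = n(n+1)/4 = 11*12/4 = 33.
        Tie groups: |d|=5 (t=3), |d|=6 (t=4); sum(t^3 - t) = 84.
        Var[W] = n(n+1)(2n+1)/24 - sum(t^3-t)/48 = 3036/24 - 84/48 = 124.75.
        z = (W - E[W]) / sqrt(Var[W]) = (22 - 33) / 11.1692 = -0.9849.
        Two-sided p = 2*Phi(z) = 0.324695.
Step 6: alpha = 0.1. fail to reject H0.

W+ = 44, W- = 22, W = min = 22, p = 0.324695, fail to reject H0.


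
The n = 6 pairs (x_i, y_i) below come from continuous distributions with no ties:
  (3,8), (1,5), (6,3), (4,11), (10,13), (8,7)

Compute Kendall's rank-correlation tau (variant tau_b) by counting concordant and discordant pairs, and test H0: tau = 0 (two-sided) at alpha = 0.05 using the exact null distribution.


Step 1: Enumerate the 15 unordered pairs (i,j) with i<j and classify each by sign(x_j-x_i) * sign(y_j-y_i).
  (1,2):dx=-2,dy=-3->C; (1,3):dx=+3,dy=-5->D; (1,4):dx=+1,dy=+3->C; (1,5):dx=+7,dy=+5->C
  (1,6):dx=+5,dy=-1->D; (2,3):dx=+5,dy=-2->D; (2,4):dx=+3,dy=+6->C; (2,5):dx=+9,dy=+8->C
  (2,6):dx=+7,dy=+2->C; (3,4):dx=-2,dy=+8->D; (3,5):dx=+4,dy=+10->C; (3,6):dx=+2,dy=+4->C
  (4,5):dx=+6,dy=+2->C; (4,6):dx=+4,dy=-4->D; (5,6):dx=-2,dy=-6->C
Step 2: C = 10, D = 5, total pairs = 15.
Step 3: tau = (C - D)/(n(n-1)/2) = (10 - 5)/15 = 0.333333.
Step 4: Exact two-sided p-value (enumerate n! = 720 permutations of y under H0): p = 0.469444.
Step 5: alpha = 0.05. fail to reject H0.

tau_b = 0.3333 (C=10, D=5), p = 0.469444, fail to reject H0.


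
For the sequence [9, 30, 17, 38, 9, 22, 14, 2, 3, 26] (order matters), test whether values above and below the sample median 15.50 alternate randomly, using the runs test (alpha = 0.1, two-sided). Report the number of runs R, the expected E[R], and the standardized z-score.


Step 1: Compute median = 15.50; label A = above, B = below.
Labels in order: BAAABABBBA  (n_A = 5, n_B = 5)
Step 2: Count runs R = 6.
Step 3: Under H0 (random ordering), E[R] = 2*n_A*n_B/(n_A+n_B) + 1 = 2*5*5/10 + 1 = 6.0000.
        Var[R] = 2*n_A*n_B*(2*n_A*n_B - n_A - n_B) / ((n_A+n_B)^2 * (n_A+n_B-1)) = 2000/900 = 2.2222.
        SD[R] = 1.4907.
Step 4: R = E[R], so z = 0 with no continuity correction.
Step 5: Two-sided p-value via normal approximation = 2*(1 - Phi(|z|)) = 1.000000.
Step 6: alpha = 0.1. fail to reject H0.

R = 6, z = 0.0000, p = 1.000000, fail to reject H0.


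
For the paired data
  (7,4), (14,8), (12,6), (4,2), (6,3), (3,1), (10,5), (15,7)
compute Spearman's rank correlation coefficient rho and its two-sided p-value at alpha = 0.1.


Step 1: Rank x and y separately (midranks; no ties here).
rank(x): 7->4, 14->7, 12->6, 4->2, 6->3, 3->1, 10->5, 15->8
rank(y): 4->4, 8->8, 6->6, 2->2, 3->3, 1->1, 5->5, 7->7
Step 2: d_i = R_x(i) - R_y(i); compute d_i^2.
  (4-4)^2=0, (7-8)^2=1, (6-6)^2=0, (2-2)^2=0, (3-3)^2=0, (1-1)^2=0, (5-5)^2=0, (8-7)^2=1
sum(d^2) = 2.
Step 3: rho = 1 - 6*2 / (8*(8^2 - 1)) = 1 - 12/504 = 0.976190.
Step 4: Under H0, t = rho * sqrt((n-2)/(1-rho^2)) = 11.0235 ~ t(6).
Step 5: Two-sided p-value from the t-distribution with 6 df = 0.000033.
Step 6: alpha = 0.1. reject H0.

rho = 0.9762, p = 0.000033, reject H0 at alpha = 0.1.


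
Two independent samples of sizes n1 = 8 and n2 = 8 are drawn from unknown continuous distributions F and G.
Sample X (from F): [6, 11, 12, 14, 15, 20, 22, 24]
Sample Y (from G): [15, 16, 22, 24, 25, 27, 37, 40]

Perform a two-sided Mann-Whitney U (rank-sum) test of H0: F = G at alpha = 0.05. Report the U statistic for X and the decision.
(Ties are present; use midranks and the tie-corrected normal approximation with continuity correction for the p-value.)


Step 1: Combine and sort all 16 observations; assign midranks.
sorted (value, group): (6,X), (11,X), (12,X), (14,X), (15,X), (15,Y), (16,Y), (20,X), (22,X), (22,Y), (24,X), (24,Y), (25,Y), (27,Y), (37,Y), (40,Y)
ranks: 6->1, 11->2, 12->3, 14->4, 15->5.5, 15->5.5, 16->7, 20->8, 22->9.5, 22->9.5, 24->11.5, 24->11.5, 25->13, 27->14, 37->15, 40->16
Step 2: Rank sum for X: R1 = 1 + 2 + 3 + 4 + 5.5 + 8 + 9.5 + 11.5 = 44.5.
Step 3: U_X = R1 - n1(n1+1)/2 = 44.5 - 8*9/2 = 44.5 - 36 = 8.5.
       U_Y = n1*n2 - U_X = 64 - 8.5 = 55.5.
Step 4: Ties are present, so use the tie-corrected normal approximation (with continuity correction) for the p-value.
Step 5: p-value = 0.015485; compare to alpha = 0.05. reject H0.

U_X = 8.5, p = 0.015485, reject H0 at alpha = 0.05.


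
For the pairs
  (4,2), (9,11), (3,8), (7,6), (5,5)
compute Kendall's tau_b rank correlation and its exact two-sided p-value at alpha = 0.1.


Step 1: Enumerate the 10 unordered pairs (i,j) with i<j and classify each by sign(x_j-x_i) * sign(y_j-y_i).
  (1,2):dx=+5,dy=+9->C; (1,3):dx=-1,dy=+6->D; (1,4):dx=+3,dy=+4->C; (1,5):dx=+1,dy=+3->C
  (2,3):dx=-6,dy=-3->C; (2,4):dx=-2,dy=-5->C; (2,5):dx=-4,dy=-6->C; (3,4):dx=+4,dy=-2->D
  (3,5):dx=+2,dy=-3->D; (4,5):dx=-2,dy=-1->C
Step 2: C = 7, D = 3, total pairs = 10.
Step 3: tau = (C - D)/(n(n-1)/2) = (7 - 3)/10 = 0.400000.
Step 4: Exact two-sided p-value (enumerate n! = 120 permutations of y under H0): p = 0.483333.
Step 5: alpha = 0.1. fail to reject H0.

tau_b = 0.4000 (C=7, D=3), p = 0.483333, fail to reject H0.


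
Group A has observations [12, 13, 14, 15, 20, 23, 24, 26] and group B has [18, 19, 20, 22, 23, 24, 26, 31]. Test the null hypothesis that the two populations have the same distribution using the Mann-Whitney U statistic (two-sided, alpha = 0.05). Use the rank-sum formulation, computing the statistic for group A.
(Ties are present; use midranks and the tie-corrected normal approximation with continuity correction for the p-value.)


Step 1: Combine and sort all 16 observations; assign midranks.
sorted (value, group): (12,X), (13,X), (14,X), (15,X), (18,Y), (19,Y), (20,X), (20,Y), (22,Y), (23,X), (23,Y), (24,X), (24,Y), (26,X), (26,Y), (31,Y)
ranks: 12->1, 13->2, 14->3, 15->4, 18->5, 19->6, 20->7.5, 20->7.5, 22->9, 23->10.5, 23->10.5, 24->12.5, 24->12.5, 26->14.5, 26->14.5, 31->16
Step 2: Rank sum for X: R1 = 1 + 2 + 3 + 4 + 7.5 + 10.5 + 12.5 + 14.5 = 55.
Step 3: U_X = R1 - n1(n1+1)/2 = 55 - 8*9/2 = 55 - 36 = 19.
       U_Y = n1*n2 - U_X = 64 - 19 = 45.
Step 4: Ties are present, so use the tie-corrected normal approximation (with continuity correction) for the p-value.
Step 5: p-value = 0.187959; compare to alpha = 0.05. fail to reject H0.

U_X = 19, p = 0.187959, fail to reject H0 at alpha = 0.05.


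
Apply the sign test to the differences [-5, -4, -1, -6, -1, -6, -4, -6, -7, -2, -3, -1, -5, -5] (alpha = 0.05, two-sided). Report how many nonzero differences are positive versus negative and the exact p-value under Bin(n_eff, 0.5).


Step 1: Discard zero differences. Original n = 14; n_eff = number of nonzero differences = 14.
Nonzero differences (with sign): -5, -4, -1, -6, -1, -6, -4, -6, -7, -2, -3, -1, -5, -5
Step 2: Count signs: positive = 0, negative = 14.
Step 3: Under H0: P(positive) = 0.5, so the number of positives S ~ Bin(14, 0.5).
Step 4: Two-sided exact p-value = sum of Bin(14,0.5) probabilities at or below the observed probability = 0.000122.
Step 5: alpha = 0.05. reject H0.

n_eff = 14, pos = 0, neg = 14, p = 0.000122, reject H0.


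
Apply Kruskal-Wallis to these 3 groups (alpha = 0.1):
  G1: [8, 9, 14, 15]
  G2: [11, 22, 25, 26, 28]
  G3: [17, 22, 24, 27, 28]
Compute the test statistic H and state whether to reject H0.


Step 1: Combine all N = 14 observations and assign midranks.
sorted (value, group, rank): (8,G1,1), (9,G1,2), (11,G2,3), (14,G1,4), (15,G1,5), (17,G3,6), (22,G2,7.5), (22,G3,7.5), (24,G3,9), (25,G2,10), (26,G2,11), (27,G3,12), (28,G2,13.5), (28,G3,13.5)
Step 2: Sum ranks within each group.
R_1 = 12 (n_1 = 4)
R_2 = 45 (n_2 = 5)
R_3 = 48 (n_3 = 5)
Step 3: H = 12/(N(N+1)) * sum(R_i^2/n_i) - 3(N+1)
     = 12/(14*15) * (12^2/4 + 45^2/5 + 48^2/5) - 3*15
     = 0.057143 * 901.8 - 45
     = 6.531429.
Step 4: Ties present; correction factor C = 1 - 12/(14^3 - 14) = 0.995604. Corrected H = 6.531429 / 0.995604 = 6.560265.
Step 5: Under H0, H ~ chi^2(2); p-value = 0.037623.
Step 6: alpha = 0.1. reject H0.

H = 6.5603, df = 2, p = 0.037623, reject H0.


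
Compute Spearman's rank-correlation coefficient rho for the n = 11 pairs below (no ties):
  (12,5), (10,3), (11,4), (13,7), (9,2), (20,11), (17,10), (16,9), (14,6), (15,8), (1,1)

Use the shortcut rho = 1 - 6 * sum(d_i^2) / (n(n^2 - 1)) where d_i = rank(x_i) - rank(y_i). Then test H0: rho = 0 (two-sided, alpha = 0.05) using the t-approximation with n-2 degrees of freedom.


Step 1: Rank x and y separately (midranks; no ties here).
rank(x): 12->5, 10->3, 11->4, 13->6, 9->2, 20->11, 17->10, 16->9, 14->7, 15->8, 1->1
rank(y): 5->5, 3->3, 4->4, 7->7, 2->2, 11->11, 10->10, 9->9, 6->6, 8->8, 1->1
Step 2: d_i = R_x(i) - R_y(i); compute d_i^2.
  (5-5)^2=0, (3-3)^2=0, (4-4)^2=0, (6-7)^2=1, (2-2)^2=0, (11-11)^2=0, (10-10)^2=0, (9-9)^2=0, (7-6)^2=1, (8-8)^2=0, (1-1)^2=0
sum(d^2) = 2.
Step 3: rho = 1 - 6*2 / (11*(11^2 - 1)) = 1 - 12/1320 = 0.990909.
Step 4: Under H0, t = rho * sqrt((n-2)/(1-rho^2)) = 22.0966 ~ t(9).
Step 5: Two-sided p-value from the t-distribution with 9 df = 0.000000.
Step 6: alpha = 0.05. reject H0.

rho = 0.9909, p = 0.000000, reject H0 at alpha = 0.05.


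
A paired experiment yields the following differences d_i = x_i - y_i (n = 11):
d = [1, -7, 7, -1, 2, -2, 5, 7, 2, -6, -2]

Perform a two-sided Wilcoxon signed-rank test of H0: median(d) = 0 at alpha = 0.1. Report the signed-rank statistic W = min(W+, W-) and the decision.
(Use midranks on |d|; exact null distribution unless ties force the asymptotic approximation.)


Step 1: Drop any zero differences (none here) and take |d_i|.
|d| = [1, 7, 7, 1, 2, 2, 5, 7, 2, 6, 2]
Step 2: Midrank |d_i| (ties get averaged ranks).
ranks: |1|->1.5, |7|->10, |7|->10, |1|->1.5, |2|->4.5, |2|->4.5, |5|->7, |7|->10, |2|->4.5, |6|->8, |2|->4.5
Step 3: Attach original signs; sum ranks with positive sign and with negative sign.
W+ = 1.5 + 10 + 4.5 + 7 + 10 + 4.5 = 37.5
W- = 10 + 1.5 + 4.5 + 8 + 4.5 = 28.5
(Check: W+ + W- = 66 should equal n(n+1)/2 = 66.)
Step 4: Test statistic W = min(W+, W-) = 28.5.
Step 5: Ties in |d|, so use the tie-corrected normal approximation.
        E[W] = n(n+1)/4 = 11*12/4 = 33.
        Tie groups: |d|=1 (t=2), |d|=2 (t=4), |d|=7 (t=3); sum(t^3 - t) = 90.
        Var[W] = n(n+1)(2n+1)/24 - sum(t^3-t)/48 = 3036/24 - 90/48 = 124.625.
        z = (W - E[W]) / sqrt(Var[W]) = (28.5 - 33) / 11.1636 = -0.4031.
        Two-sided p = 2*Phi(z) = 0.686877.
Step 6: alpha = 0.1. fail to reject H0.

W+ = 37.5, W- = 28.5, W = min = 28.5, p = 0.686877, fail to reject H0.


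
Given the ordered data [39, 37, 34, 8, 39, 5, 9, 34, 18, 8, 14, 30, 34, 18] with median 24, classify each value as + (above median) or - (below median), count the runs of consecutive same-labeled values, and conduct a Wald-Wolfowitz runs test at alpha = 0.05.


Step 1: Compute median = 24; label A = above, B = below.
Labels in order: AAABABBABBBAAB  (n_A = 7, n_B = 7)
Step 2: Count runs R = 8.
Step 3: Under H0 (random ordering), E[R] = 2*n_A*n_B/(n_A+n_B) + 1 = 2*7*7/14 + 1 = 8.0000.
        Var[R] = 2*n_A*n_B*(2*n_A*n_B - n_A - n_B) / ((n_A+n_B)^2 * (n_A+n_B-1)) = 8232/2548 = 3.2308.
        SD[R] = 1.7974.
Step 4: R = E[R], so z = 0 with no continuity correction.
Step 5: Two-sided p-value via normal approximation = 2*(1 - Phi(|z|)) = 1.000000.
Step 6: alpha = 0.05. fail to reject H0.

R = 8, z = 0.0000, p = 1.000000, fail to reject H0.


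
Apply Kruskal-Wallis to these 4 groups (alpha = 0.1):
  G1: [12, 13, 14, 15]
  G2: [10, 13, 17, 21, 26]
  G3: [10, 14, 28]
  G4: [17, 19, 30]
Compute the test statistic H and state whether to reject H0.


Step 1: Combine all N = 15 observations and assign midranks.
sorted (value, group, rank): (10,G2,1.5), (10,G3,1.5), (12,G1,3), (13,G1,4.5), (13,G2,4.5), (14,G1,6.5), (14,G3,6.5), (15,G1,8), (17,G2,9.5), (17,G4,9.5), (19,G4,11), (21,G2,12), (26,G2,13), (28,G3,14), (30,G4,15)
Step 2: Sum ranks within each group.
R_1 = 22 (n_1 = 4)
R_2 = 40.5 (n_2 = 5)
R_3 = 22 (n_3 = 3)
R_4 = 35.5 (n_4 = 3)
Step 3: H = 12/(N(N+1)) * sum(R_i^2/n_i) - 3(N+1)
     = 12/(15*16) * (22^2/4 + 40.5^2/5 + 22^2/3 + 35.5^2/3) - 3*16
     = 0.050000 * 1030.47 - 48
     = 3.523333.
Step 4: Ties present; correction factor C = 1 - 24/(15^3 - 15) = 0.992857. Corrected H = 3.523333 / 0.992857 = 3.548681.
Step 5: Under H0, H ~ chi^2(3); p-value = 0.314503.
Step 6: alpha = 0.1. fail to reject H0.

H = 3.5487, df = 3, p = 0.314503, fail to reject H0.


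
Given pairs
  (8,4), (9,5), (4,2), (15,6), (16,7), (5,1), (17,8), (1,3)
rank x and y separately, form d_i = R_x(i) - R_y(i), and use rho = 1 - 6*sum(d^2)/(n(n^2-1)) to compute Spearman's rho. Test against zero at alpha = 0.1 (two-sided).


Step 1: Rank x and y separately (midranks; no ties here).
rank(x): 8->4, 9->5, 4->2, 15->6, 16->7, 5->3, 17->8, 1->1
rank(y): 4->4, 5->5, 2->2, 6->6, 7->7, 1->1, 8->8, 3->3
Step 2: d_i = R_x(i) - R_y(i); compute d_i^2.
  (4-4)^2=0, (5-5)^2=0, (2-2)^2=0, (6-6)^2=0, (7-7)^2=0, (3-1)^2=4, (8-8)^2=0, (1-3)^2=4
sum(d^2) = 8.
Step 3: rho = 1 - 6*8 / (8*(8^2 - 1)) = 1 - 48/504 = 0.904762.
Step 4: Under H0, t = rho * sqrt((n-2)/(1-rho^2)) = 5.2034 ~ t(6).
Step 5: Two-sided p-value from the t-distribution with 6 df = 0.002008.
Step 6: alpha = 0.1. reject H0.

rho = 0.9048, p = 0.002008, reject H0 at alpha = 0.1.


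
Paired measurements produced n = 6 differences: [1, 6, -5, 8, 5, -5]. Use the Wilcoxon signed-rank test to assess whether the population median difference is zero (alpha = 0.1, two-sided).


Step 1: Drop any zero differences (none here) and take |d_i|.
|d| = [1, 6, 5, 8, 5, 5]
Step 2: Midrank |d_i| (ties get averaged ranks).
ranks: |1|->1, |6|->5, |5|->3, |8|->6, |5|->3, |5|->3
Step 3: Attach original signs; sum ranks with positive sign and with negative sign.
W+ = 1 + 5 + 6 + 3 = 15
W- = 3 + 3 = 6
(Check: W+ + W- = 21 should equal n(n+1)/2 = 21.)
Step 4: Test statistic W = min(W+, W-) = 6.
Step 5: Ties in |d|, so use the tie-corrected normal approximation.
        E[W] = n(n+1)/4 = 6*7/4 = 10.5.
        Tie groups: |d|=5 (t=3); sum(t^3 - t) = 24.
        Var[W] = n(n+1)(2n+1)/24 - sum(t^3-t)/48 = 546/24 - 24/48 = 22.25.
        z = (W - E[W]) / sqrt(Var[W]) = (6 - 10.5) / 4.7170 = -0.9540.
        Two-sided p = 2*Phi(z) = 0.340085.
Step 6: alpha = 0.1. fail to reject H0.

W+ = 15, W- = 6, W = min = 6, p = 0.340085, fail to reject H0.


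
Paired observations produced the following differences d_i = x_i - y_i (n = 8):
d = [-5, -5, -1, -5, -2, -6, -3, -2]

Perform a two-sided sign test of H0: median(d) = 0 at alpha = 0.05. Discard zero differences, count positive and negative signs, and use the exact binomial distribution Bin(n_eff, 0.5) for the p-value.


Step 1: Discard zero differences. Original n = 8; n_eff = number of nonzero differences = 8.
Nonzero differences (with sign): -5, -5, -1, -5, -2, -6, -3, -2
Step 2: Count signs: positive = 0, negative = 8.
Step 3: Under H0: P(positive) = 0.5, so the number of positives S ~ Bin(8, 0.5).
Step 4: Two-sided exact p-value = sum of Bin(8,0.5) probabilities at or below the observed probability = 0.007812.
Step 5: alpha = 0.05. reject H0.

n_eff = 8, pos = 0, neg = 8, p = 0.007812, reject H0.


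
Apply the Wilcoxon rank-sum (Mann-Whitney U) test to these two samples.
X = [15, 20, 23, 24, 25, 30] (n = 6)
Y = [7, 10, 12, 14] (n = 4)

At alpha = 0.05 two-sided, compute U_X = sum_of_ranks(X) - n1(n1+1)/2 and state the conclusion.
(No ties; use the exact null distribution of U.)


Step 1: Combine and sort all 10 observations; assign midranks.
sorted (value, group): (7,Y), (10,Y), (12,Y), (14,Y), (15,X), (20,X), (23,X), (24,X), (25,X), (30,X)
ranks: 7->1, 10->2, 12->3, 14->4, 15->5, 20->6, 23->7, 24->8, 25->9, 30->10
Step 2: Rank sum for X: R1 = 5 + 6 + 7 + 8 + 9 + 10 = 45.
Step 3: U_X = R1 - n1(n1+1)/2 = 45 - 6*7/2 = 45 - 21 = 24.
       U_Y = n1*n2 - U_X = 24 - 24 = 0.
Step 4: No ties, so the exact null distribution of U (based on enumerating the C(10,6) = 210 equally likely rank assignments) gives the two-sided p-value.
Step 5: p-value = 0.009524; compare to alpha = 0.05. reject H0.

U_X = 24, p = 0.009524, reject H0 at alpha = 0.05.


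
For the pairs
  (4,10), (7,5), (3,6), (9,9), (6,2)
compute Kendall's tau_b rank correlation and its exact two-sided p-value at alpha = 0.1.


Step 1: Enumerate the 10 unordered pairs (i,j) with i<j and classify each by sign(x_j-x_i) * sign(y_j-y_i).
  (1,2):dx=+3,dy=-5->D; (1,3):dx=-1,dy=-4->C; (1,4):dx=+5,dy=-1->D; (1,5):dx=+2,dy=-8->D
  (2,3):dx=-4,dy=+1->D; (2,4):dx=+2,dy=+4->C; (2,5):dx=-1,dy=-3->C; (3,4):dx=+6,dy=+3->C
  (3,5):dx=+3,dy=-4->D; (4,5):dx=-3,dy=-7->C
Step 2: C = 5, D = 5, total pairs = 10.
Step 3: tau = (C - D)/(n(n-1)/2) = (5 - 5)/10 = 0.000000.
Step 4: Exact two-sided p-value (enumerate n! = 120 permutations of y under H0): p = 1.000000.
Step 5: alpha = 0.1. fail to reject H0.

tau_b = 0.0000 (C=5, D=5), p = 1.000000, fail to reject H0.


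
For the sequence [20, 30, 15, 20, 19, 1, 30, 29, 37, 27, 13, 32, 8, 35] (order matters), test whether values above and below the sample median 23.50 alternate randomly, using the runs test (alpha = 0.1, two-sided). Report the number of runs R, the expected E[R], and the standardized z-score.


Step 1: Compute median = 23.50; label A = above, B = below.
Labels in order: BABBBBAAAABABA  (n_A = 7, n_B = 7)
Step 2: Count runs R = 8.
Step 3: Under H0 (random ordering), E[R] = 2*n_A*n_B/(n_A+n_B) + 1 = 2*7*7/14 + 1 = 8.0000.
        Var[R] = 2*n_A*n_B*(2*n_A*n_B - n_A - n_B) / ((n_A+n_B)^2 * (n_A+n_B-1)) = 8232/2548 = 3.2308.
        SD[R] = 1.7974.
Step 4: R = E[R], so z = 0 with no continuity correction.
Step 5: Two-sided p-value via normal approximation = 2*(1 - Phi(|z|)) = 1.000000.
Step 6: alpha = 0.1. fail to reject H0.

R = 8, z = 0.0000, p = 1.000000, fail to reject H0.


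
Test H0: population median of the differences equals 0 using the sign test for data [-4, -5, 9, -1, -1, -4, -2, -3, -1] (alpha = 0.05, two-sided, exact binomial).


Step 1: Discard zero differences. Original n = 9; n_eff = number of nonzero differences = 9.
Nonzero differences (with sign): -4, -5, +9, -1, -1, -4, -2, -3, -1
Step 2: Count signs: positive = 1, negative = 8.
Step 3: Under H0: P(positive) = 0.5, so the number of positives S ~ Bin(9, 0.5).
Step 4: Two-sided exact p-value = sum of Bin(9,0.5) probabilities at or below the observed probability = 0.039062.
Step 5: alpha = 0.05. reject H0.

n_eff = 9, pos = 1, neg = 8, p = 0.039062, reject H0.


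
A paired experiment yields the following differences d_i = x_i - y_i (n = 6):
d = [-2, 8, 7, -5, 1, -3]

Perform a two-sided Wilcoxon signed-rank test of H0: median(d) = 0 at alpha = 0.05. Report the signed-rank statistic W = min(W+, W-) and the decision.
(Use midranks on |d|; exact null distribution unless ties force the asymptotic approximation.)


Step 1: Drop any zero differences (none here) and take |d_i|.
|d| = [2, 8, 7, 5, 1, 3]
Step 2: Midrank |d_i| (ties get averaged ranks).
ranks: |2|->2, |8|->6, |7|->5, |5|->4, |1|->1, |3|->3
Step 3: Attach original signs; sum ranks with positive sign and with negative sign.
W+ = 6 + 5 + 1 = 12
W- = 2 + 4 + 3 = 9
(Check: W+ + W- = 21 should equal n(n+1)/2 = 21.)
Step 4: Test statistic W = min(W+, W-) = 9.
Step 5: No ties, so the exact null distribution over the 2^6 = 64 sign assignments gives the two-sided p-value = 0.843750.
Step 6: alpha = 0.05. fail to reject H0.

W+ = 12, W- = 9, W = min = 9, p = 0.843750, fail to reject H0.


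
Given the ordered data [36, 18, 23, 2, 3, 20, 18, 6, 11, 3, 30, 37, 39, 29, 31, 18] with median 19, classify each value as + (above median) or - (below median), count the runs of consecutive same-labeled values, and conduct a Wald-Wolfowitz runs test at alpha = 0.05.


Step 1: Compute median = 19; label A = above, B = below.
Labels in order: ABABBABBBBAAAAAB  (n_A = 8, n_B = 8)
Step 2: Count runs R = 8.
Step 3: Under H0 (random ordering), E[R] = 2*n_A*n_B/(n_A+n_B) + 1 = 2*8*8/16 + 1 = 9.0000.
        Var[R] = 2*n_A*n_B*(2*n_A*n_B - n_A - n_B) / ((n_A+n_B)^2 * (n_A+n_B-1)) = 14336/3840 = 3.7333.
        SD[R] = 1.9322.
Step 4: Continuity-corrected z = (R + 0.5 - E[R]) / SD[R] = (8 + 0.5 - 9.0000) / 1.9322 = -0.2588.
Step 5: Two-sided p-value via normal approximation = 2*(1 - Phi(|z|)) = 0.795809.
Step 6: alpha = 0.05. fail to reject H0.

R = 8, z = -0.2588, p = 0.795809, fail to reject H0.


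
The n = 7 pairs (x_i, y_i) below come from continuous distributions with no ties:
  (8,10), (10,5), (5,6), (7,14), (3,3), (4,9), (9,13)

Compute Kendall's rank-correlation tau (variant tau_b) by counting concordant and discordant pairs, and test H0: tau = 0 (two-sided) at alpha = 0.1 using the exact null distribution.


Step 1: Enumerate the 21 unordered pairs (i,j) with i<j and classify each by sign(x_j-x_i) * sign(y_j-y_i).
  (1,2):dx=+2,dy=-5->D; (1,3):dx=-3,dy=-4->C; (1,4):dx=-1,dy=+4->D; (1,5):dx=-5,dy=-7->C
  (1,6):dx=-4,dy=-1->C; (1,7):dx=+1,dy=+3->C; (2,3):dx=-5,dy=+1->D; (2,4):dx=-3,dy=+9->D
  (2,5):dx=-7,dy=-2->C; (2,6):dx=-6,dy=+4->D; (2,7):dx=-1,dy=+8->D; (3,4):dx=+2,dy=+8->C
  (3,5):dx=-2,dy=-3->C; (3,6):dx=-1,dy=+3->D; (3,7):dx=+4,dy=+7->C; (4,5):dx=-4,dy=-11->C
  (4,6):dx=-3,dy=-5->C; (4,7):dx=+2,dy=-1->D; (5,6):dx=+1,dy=+6->C; (5,7):dx=+6,dy=+10->C
  (6,7):dx=+5,dy=+4->C
Step 2: C = 13, D = 8, total pairs = 21.
Step 3: tau = (C - D)/(n(n-1)/2) = (13 - 8)/21 = 0.238095.
Step 4: Exact two-sided p-value (enumerate n! = 5040 permutations of y under H0): p = 0.561905.
Step 5: alpha = 0.1. fail to reject H0.

tau_b = 0.2381 (C=13, D=8), p = 0.561905, fail to reject H0.


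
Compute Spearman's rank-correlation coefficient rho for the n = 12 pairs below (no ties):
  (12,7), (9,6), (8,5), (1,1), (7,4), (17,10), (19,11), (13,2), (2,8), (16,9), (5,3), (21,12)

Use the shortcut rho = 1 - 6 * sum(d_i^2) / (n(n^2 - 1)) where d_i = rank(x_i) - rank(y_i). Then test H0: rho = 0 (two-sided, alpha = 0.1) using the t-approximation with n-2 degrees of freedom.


Step 1: Rank x and y separately (midranks; no ties here).
rank(x): 12->7, 9->6, 8->5, 1->1, 7->4, 17->10, 19->11, 13->8, 2->2, 16->9, 5->3, 21->12
rank(y): 7->7, 6->6, 5->5, 1->1, 4->4, 10->10, 11->11, 2->2, 8->8, 9->9, 3->3, 12->12
Step 2: d_i = R_x(i) - R_y(i); compute d_i^2.
  (7-7)^2=0, (6-6)^2=0, (5-5)^2=0, (1-1)^2=0, (4-4)^2=0, (10-10)^2=0, (11-11)^2=0, (8-2)^2=36, (2-8)^2=36, (9-9)^2=0, (3-3)^2=0, (12-12)^2=0
sum(d^2) = 72.
Step 3: rho = 1 - 6*72 / (12*(12^2 - 1)) = 1 - 432/1716 = 0.748252.
Step 4: Under H0, t = rho * sqrt((n-2)/(1-rho^2)) = 3.5667 ~ t(10).
Step 5: Two-sided p-value from the t-distribution with 10 df = 0.005124.
Step 6: alpha = 0.1. reject H0.

rho = 0.7483, p = 0.005124, reject H0 at alpha = 0.1.


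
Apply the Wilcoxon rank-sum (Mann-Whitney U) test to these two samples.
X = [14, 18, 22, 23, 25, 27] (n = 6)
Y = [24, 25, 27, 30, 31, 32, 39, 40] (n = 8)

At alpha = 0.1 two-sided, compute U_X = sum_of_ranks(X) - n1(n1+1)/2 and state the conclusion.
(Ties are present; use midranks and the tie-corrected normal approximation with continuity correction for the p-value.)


Step 1: Combine and sort all 14 observations; assign midranks.
sorted (value, group): (14,X), (18,X), (22,X), (23,X), (24,Y), (25,X), (25,Y), (27,X), (27,Y), (30,Y), (31,Y), (32,Y), (39,Y), (40,Y)
ranks: 14->1, 18->2, 22->3, 23->4, 24->5, 25->6.5, 25->6.5, 27->8.5, 27->8.5, 30->10, 31->11, 32->12, 39->13, 40->14
Step 2: Rank sum for X: R1 = 1 + 2 + 3 + 4 + 6.5 + 8.5 = 25.
Step 3: U_X = R1 - n1(n1+1)/2 = 25 - 6*7/2 = 25 - 21 = 4.
       U_Y = n1*n2 - U_X = 48 - 4 = 44.
Step 4: Ties are present, so use the tie-corrected normal approximation (with continuity correction) for the p-value.
Step 5: p-value = 0.011636; compare to alpha = 0.1. reject H0.

U_X = 4, p = 0.011636, reject H0 at alpha = 0.1.


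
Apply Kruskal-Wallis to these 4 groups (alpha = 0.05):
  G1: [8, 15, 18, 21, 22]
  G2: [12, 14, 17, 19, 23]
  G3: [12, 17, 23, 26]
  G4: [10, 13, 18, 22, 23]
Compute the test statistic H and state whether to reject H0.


Step 1: Combine all N = 19 observations and assign midranks.
sorted (value, group, rank): (8,G1,1), (10,G4,2), (12,G2,3.5), (12,G3,3.5), (13,G4,5), (14,G2,6), (15,G1,7), (17,G2,8.5), (17,G3,8.5), (18,G1,10.5), (18,G4,10.5), (19,G2,12), (21,G1,13), (22,G1,14.5), (22,G4,14.5), (23,G2,17), (23,G3,17), (23,G4,17), (26,G3,19)
Step 2: Sum ranks within each group.
R_1 = 46 (n_1 = 5)
R_2 = 47 (n_2 = 5)
R_3 = 48 (n_3 = 4)
R_4 = 49 (n_4 = 5)
Step 3: H = 12/(N(N+1)) * sum(R_i^2/n_i) - 3(N+1)
     = 12/(19*20) * (46^2/5 + 47^2/5 + 48^2/4 + 49^2/5) - 3*20
     = 0.031579 * 1921.2 - 60
     = 0.669474.
Step 4: Ties present; correction factor C = 1 - 48/(19^3 - 19) = 0.992982. Corrected H = 0.669474 / 0.992982 = 0.674205.
Step 5: Under H0, H ~ chi^2(3); p-value = 0.879254.
Step 6: alpha = 0.05. fail to reject H0.

H = 0.6742, df = 3, p = 0.879254, fail to reject H0.


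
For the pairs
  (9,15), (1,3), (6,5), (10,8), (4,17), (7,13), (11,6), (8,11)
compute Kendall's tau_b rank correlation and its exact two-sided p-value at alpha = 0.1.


Step 1: Enumerate the 28 unordered pairs (i,j) with i<j and classify each by sign(x_j-x_i) * sign(y_j-y_i).
  (1,2):dx=-8,dy=-12->C; (1,3):dx=-3,dy=-10->C; (1,4):dx=+1,dy=-7->D; (1,5):dx=-5,dy=+2->D
  (1,6):dx=-2,dy=-2->C; (1,7):dx=+2,dy=-9->D; (1,8):dx=-1,dy=-4->C; (2,3):dx=+5,dy=+2->C
  (2,4):dx=+9,dy=+5->C; (2,5):dx=+3,dy=+14->C; (2,6):dx=+6,dy=+10->C; (2,7):dx=+10,dy=+3->C
  (2,8):dx=+7,dy=+8->C; (3,4):dx=+4,dy=+3->C; (3,5):dx=-2,dy=+12->D; (3,6):dx=+1,dy=+8->C
  (3,7):dx=+5,dy=+1->C; (3,8):dx=+2,dy=+6->C; (4,5):dx=-6,dy=+9->D; (4,6):dx=-3,dy=+5->D
  (4,7):dx=+1,dy=-2->D; (4,8):dx=-2,dy=+3->D; (5,6):dx=+3,dy=-4->D; (5,7):dx=+7,dy=-11->D
  (5,8):dx=+4,dy=-6->D; (6,7):dx=+4,dy=-7->D; (6,8):dx=+1,dy=-2->D; (7,8):dx=-3,dy=+5->D
Step 2: C = 14, D = 14, total pairs = 28.
Step 3: tau = (C - D)/(n(n-1)/2) = (14 - 14)/28 = 0.000000.
Step 4: Exact two-sided p-value (enumerate n! = 40320 permutations of y under H0): p = 1.000000.
Step 5: alpha = 0.1. fail to reject H0.

tau_b = 0.0000 (C=14, D=14), p = 1.000000, fail to reject H0.
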